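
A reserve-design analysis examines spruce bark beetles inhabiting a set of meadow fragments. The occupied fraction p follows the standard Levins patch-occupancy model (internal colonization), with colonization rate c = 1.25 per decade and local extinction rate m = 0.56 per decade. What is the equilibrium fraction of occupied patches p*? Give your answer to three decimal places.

0.552

At equilibrium, colonization balances extinction: c·p*·(1−p*) = m·p*.
So p* = 1 − m/c = 1 − 0.56/1.25 = 1 − 0.4480 = 0.5520.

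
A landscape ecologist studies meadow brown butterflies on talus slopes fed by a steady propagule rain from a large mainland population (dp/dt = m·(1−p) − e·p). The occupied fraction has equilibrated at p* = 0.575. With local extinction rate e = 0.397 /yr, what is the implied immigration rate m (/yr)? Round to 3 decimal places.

0.537

At equilibrium m(1−p*) = e·p*, so m = e·p*/(1−p*).
m = 0.397 × 0.575 / 0.4250 = 0.2283/0.4250 = 0.5371.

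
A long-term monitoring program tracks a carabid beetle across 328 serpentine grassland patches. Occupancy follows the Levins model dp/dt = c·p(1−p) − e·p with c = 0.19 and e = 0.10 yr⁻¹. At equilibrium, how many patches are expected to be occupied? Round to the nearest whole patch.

p* = 1 − e/c = 1 − 0.10/0.19 = 0.4737.
Expected occupied patches = N × p* = 328 × 0.4737 = 155.37 ≈ 155.

155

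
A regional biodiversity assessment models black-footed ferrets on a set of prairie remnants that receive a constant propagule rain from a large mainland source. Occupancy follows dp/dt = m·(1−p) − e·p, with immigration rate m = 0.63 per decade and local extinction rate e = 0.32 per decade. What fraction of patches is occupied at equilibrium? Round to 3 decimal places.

0.663

At equilibrium the propagule rain into empty patches balances local extinction: m(1−p*) = e·p*.
p* = m/(m+e) = 0.63/(0.63+0.32) = 0.63/0.9500 = 0.6632.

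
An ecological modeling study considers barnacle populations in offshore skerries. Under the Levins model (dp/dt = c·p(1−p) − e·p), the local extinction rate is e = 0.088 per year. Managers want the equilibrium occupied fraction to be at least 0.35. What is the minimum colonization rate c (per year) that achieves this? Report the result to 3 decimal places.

p* = 1 − e/c ≥ 0.35 requires e/c ≤ 0.6500, i.e. c ≥ e/0.6500.
c_min = 0.088/0.6500 = 0.1354.

0.135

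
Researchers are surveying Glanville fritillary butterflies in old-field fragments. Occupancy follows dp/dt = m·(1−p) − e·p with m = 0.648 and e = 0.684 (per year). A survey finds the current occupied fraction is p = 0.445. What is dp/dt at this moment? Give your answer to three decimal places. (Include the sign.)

Colonization term: m·(1−p) = 0.648×0.5550 = 0.35964.
Extinction term: e·p = 0.30438.
dp/dt = 0.35964 − 0.30438 = 0.05526.

0.055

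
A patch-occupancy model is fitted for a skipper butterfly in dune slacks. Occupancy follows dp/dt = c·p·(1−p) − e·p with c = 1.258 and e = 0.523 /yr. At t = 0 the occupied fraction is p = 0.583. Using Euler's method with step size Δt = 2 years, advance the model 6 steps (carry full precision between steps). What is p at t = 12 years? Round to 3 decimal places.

0.584

Update rule: p ← p + [c·p·(1−p) − e·p]·Δt with Δt = 2.
t = 2: p = 0.58300 + (+0.00185) = 0.58485
t = 4: p = 0.58485 + (-0.00087) = 0.58398
t = 6: p = 0.58398 + (+0.00041) = 0.58439
t = 8: p = 0.58439 + (-0.00019) = 0.58420
t = 10: p = 0.58420 + (+0.00009) = 0.58429
t = 12: p = 0.58429 + (-0.00004) = 0.58425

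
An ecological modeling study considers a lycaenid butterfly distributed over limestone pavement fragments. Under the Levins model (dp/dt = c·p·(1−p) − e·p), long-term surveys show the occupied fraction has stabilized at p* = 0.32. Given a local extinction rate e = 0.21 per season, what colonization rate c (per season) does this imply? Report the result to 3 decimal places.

0.309

At equilibrium c(1−p*) = e, so c = e/(1−p*).
c = 0.21/(1 − 0.32) = 0.21/0.6800 = 0.3088.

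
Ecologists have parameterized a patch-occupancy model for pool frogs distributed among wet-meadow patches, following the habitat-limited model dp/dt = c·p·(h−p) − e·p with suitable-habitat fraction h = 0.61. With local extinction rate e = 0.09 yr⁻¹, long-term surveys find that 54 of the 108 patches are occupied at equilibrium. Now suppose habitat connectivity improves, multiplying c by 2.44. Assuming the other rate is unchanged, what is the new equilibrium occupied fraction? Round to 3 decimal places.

Observed p* = 54/108 = 0.50000.
Balance c(h−p*) = e gives c = e/(0.61 − 0.50000) = 0.09/0.11000 = 0.81818.
New p* = 0.61 − e/c = 0.61 − 0.09000/1.99636 = 0.56492.

0.565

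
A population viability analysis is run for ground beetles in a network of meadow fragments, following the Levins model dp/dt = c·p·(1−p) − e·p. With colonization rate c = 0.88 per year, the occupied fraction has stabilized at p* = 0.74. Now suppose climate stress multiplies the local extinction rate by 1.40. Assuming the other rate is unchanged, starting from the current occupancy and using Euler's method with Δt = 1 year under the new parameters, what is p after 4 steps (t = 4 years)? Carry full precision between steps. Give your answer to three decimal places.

Balance c(1−p*) = e gives e = 0.88×(1 − 0.74000) = 0.22880.
Starting from p₀ = 0.74000; update p ← p + (dp/dt)·Δt with the new parameters.
t = 1: p = 0.74000 + (-0.06772) = 0.67228
t = 2: p = 0.67228 + (-0.02146) = 0.65081
t = 3: p = 0.65081 + (-0.00848) = 0.64233
t = 4: p = 0.64233 + (-0.00358) = 0.63875

0.639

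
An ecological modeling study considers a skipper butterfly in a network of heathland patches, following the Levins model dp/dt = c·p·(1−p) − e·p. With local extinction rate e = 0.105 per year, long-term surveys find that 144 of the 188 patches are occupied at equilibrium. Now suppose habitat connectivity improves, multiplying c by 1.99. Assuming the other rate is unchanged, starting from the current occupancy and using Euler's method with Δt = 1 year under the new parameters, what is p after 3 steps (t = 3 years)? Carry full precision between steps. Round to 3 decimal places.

Observed p* = 144/188 = 0.76596.
Balance c(1−p*) = e gives c = e/(1 − 0.76596) = 0.105/0.23404 = 0.44864.
Starting from p₀ = 0.76596; update p ← p + (dp/dt)·Δt with the new parameters.
p: 0.76596 → 0.84558  (Δp = +0.07962)
p: 0.84558 → 0.87337  (Δp = +0.02779)
p: 0.87337 → 0.88040  (Δp = +0.00703)

0.880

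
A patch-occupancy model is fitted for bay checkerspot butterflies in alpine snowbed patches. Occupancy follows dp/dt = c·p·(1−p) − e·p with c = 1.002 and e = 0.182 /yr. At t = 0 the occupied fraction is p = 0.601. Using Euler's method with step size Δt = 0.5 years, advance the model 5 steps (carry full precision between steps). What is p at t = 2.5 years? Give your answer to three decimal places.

0.794

Update rule: p ← p + [c·p·(1−p) − e·p]·Δt with Δt = 0.5.
t = 0.5: p = 0.60100 + (+0.06545) = 0.66645
t = 1: p = 0.66645 + (+0.05072) = 0.71717
t = 1.5: p = 0.71717 + (+0.03636) = 0.75353
t = 2: p = 0.75353 + (+0.02448) = 0.77801
t = 2.5: p = 0.77801 + (+0.01573) = 0.79374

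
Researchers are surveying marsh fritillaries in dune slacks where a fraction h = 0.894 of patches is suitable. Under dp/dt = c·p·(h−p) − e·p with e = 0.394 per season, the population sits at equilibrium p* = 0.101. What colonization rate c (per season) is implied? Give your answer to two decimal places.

At equilibrium c(h−p*) = e, so c = e/(h−p*).
c = 0.394/(0.894 − 0.101) = 0.394/0.7930 = 0.4968.

0.50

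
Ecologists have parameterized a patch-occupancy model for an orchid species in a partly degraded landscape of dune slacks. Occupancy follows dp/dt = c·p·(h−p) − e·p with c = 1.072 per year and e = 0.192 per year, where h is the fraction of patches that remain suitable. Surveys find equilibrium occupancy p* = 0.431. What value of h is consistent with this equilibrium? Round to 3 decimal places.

0.610

At equilibrium c(h−p*) = e, so h = p* + e/c.
h = 0.431 + 0.192/1.072 = 0.431 + 0.1791 = 0.6101.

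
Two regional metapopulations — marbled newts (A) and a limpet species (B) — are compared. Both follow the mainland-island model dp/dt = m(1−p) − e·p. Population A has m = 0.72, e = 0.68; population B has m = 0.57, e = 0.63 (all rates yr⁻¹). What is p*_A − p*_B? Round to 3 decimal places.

A: p*_A = m/(m+e) = 0.72/1.4000 = 0.5143.
B: p*_B = 0.57/1.2000 = 0.4750.
p*_A − p*_B = 0.5143 − 0.4750 = 0.0393.

0.039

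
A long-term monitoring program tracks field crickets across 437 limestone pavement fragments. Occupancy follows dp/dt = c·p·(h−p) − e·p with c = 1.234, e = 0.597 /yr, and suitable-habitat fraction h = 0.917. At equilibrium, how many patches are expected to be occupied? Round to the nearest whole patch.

p* = h − e/c = 0.917 − 0.4838 = 0.4332.
Expected occupied patches = N × p* = 437 × 0.4332 = 189.31 ≈ 189.

189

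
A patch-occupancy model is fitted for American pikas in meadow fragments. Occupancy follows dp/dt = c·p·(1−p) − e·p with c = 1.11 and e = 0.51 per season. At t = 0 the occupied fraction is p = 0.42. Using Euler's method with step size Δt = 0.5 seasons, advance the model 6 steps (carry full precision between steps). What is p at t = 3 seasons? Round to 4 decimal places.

0.5213

Update rule: p ← p + [c·p·(1−p) − e·p]·Δt with Δt = 0.5.
p: 0.42000 → 0.44810  (Δp = +0.02810)
p: 0.44810 → 0.47109  (Δp = +0.02299)
p: 0.47109 → 0.48925  (Δp = +0.01816)
p: 0.48925 → 0.50317  (Δp = +0.01393)
p: 0.50317 → 0.51361  (Δp = +0.01043)
p: 0.51361 → 0.52129  (Δp = +0.00768)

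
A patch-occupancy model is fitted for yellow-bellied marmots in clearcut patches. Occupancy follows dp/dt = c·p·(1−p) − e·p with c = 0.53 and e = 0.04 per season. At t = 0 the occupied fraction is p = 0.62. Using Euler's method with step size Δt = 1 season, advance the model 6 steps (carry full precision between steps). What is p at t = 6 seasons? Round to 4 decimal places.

0.9134

Update rule: p ← p + [c·p·(1−p) − e·p]·Δt with Δt = 1.
step 1: Δp = +0.10007, p = 0.72007
step 2: Δp = +0.07803, p = 0.79810
step 3: Δp = +0.05348, p = 0.85158
step 4: Δp = +0.03293, p = 0.88450
step 5: Δp = +0.01876, p = 0.90327
step 6: Δp = +0.01018, p = 0.91344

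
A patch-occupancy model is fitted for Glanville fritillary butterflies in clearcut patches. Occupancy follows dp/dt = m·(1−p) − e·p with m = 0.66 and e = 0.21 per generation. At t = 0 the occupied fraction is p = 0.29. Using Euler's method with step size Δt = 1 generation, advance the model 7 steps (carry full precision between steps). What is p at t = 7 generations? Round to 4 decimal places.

0.7586

Update rule: p ← p + [m·(1−p) − e·p]·Δt with Δt = 1.
step 1: Δp = +0.40770, p = 0.69770
step 2: Δp = +0.05300, p = 0.75070
step 3: Δp = +0.00689, p = 0.75759
step 4: Δp = +0.00090, p = 0.75849
step 5: Δp = +0.00012, p = 0.75860
step 6: Δp = +0.00002, p = 0.75862
step 7: Δp = +0.00000, p = 0.75862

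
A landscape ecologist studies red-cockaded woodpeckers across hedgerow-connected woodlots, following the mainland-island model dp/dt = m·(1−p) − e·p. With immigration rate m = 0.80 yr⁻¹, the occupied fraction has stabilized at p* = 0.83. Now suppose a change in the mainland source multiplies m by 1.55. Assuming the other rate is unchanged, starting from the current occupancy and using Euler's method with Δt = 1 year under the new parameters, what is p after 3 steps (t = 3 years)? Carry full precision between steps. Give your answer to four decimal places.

0.8868

Balance m(1−p*) = e·p* gives e = m(1−p*)/p* = 0.80×0.17000/0.83000 = 0.16386.
Starting from p₀ = 0.83000; update p ← p + (dp/dt)·Δt with the new parameters.
t = 1: p = 0.83000 + (+0.07480) = 0.90480
t = 2: p = 0.90480 + (-0.03021) = 0.87459
t = 3: p = 0.87459 + (+0.01220) = 0.88679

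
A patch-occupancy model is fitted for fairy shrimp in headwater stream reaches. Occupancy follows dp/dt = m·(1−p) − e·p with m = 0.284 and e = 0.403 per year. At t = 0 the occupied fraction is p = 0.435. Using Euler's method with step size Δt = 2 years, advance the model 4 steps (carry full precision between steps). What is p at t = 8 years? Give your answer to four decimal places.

0.4138

Update rule: p ← p + [m·(1−p) − e·p]·Δt with Δt = 2.
step 1: Δp = -0.02969, p = 0.40531
step 2: Δp = +0.01110, p = 0.41641
step 3: Δp = -0.00415, p = 0.41226
step 4: Δp = +0.00155, p = 0.41381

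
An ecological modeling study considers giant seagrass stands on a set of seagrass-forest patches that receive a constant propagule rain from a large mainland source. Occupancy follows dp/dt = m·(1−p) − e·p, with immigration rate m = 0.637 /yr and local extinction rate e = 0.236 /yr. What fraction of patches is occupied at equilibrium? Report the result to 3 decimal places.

At equilibrium the propagule rain into empty patches balances local extinction: m(1−p*) = e·p*.
p* = m/(m+e) = 0.637/(0.637+0.236) = 0.637/0.8730 = 0.7297.

0.730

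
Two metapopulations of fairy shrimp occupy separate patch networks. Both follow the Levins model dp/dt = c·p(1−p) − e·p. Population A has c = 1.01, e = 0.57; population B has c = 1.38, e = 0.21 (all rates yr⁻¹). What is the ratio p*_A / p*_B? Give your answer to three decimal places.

0.514

A: p*_A = 1 − 0.57/1.01 = 0.4356.
B: p*_B = 1 − 0.21/1.38 = 0.8478.
p*_A / p*_B = 0.4356/0.8478 = 0.5138.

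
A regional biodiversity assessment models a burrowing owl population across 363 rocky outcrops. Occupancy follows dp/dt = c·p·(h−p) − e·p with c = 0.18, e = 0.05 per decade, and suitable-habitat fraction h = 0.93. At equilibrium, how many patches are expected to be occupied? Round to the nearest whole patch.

p* = h − e/c = 0.93 − 0.2778 = 0.6522.
Expected occupied patches = N × p* = 363 × 0.6522 = 236.76 ≈ 237.

237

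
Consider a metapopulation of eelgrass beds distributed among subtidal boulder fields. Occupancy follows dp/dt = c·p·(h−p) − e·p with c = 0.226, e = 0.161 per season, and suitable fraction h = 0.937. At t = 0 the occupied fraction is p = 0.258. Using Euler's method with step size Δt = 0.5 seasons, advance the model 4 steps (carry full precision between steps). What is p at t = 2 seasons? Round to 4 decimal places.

Update rule: p ← p + [c·p·(h−p) − e·p]·Δt with Δt = 0.5.
t = 0.5: p = 0.25800 + (-0.00097) = 0.25703
t = 1: p = 0.25703 + (-0.00094) = 0.25609
t = 1.5: p = 0.25609 + (-0.00091) = 0.25517
t = 2: p = 0.25517 + (-0.00088) = 0.25429

0.2543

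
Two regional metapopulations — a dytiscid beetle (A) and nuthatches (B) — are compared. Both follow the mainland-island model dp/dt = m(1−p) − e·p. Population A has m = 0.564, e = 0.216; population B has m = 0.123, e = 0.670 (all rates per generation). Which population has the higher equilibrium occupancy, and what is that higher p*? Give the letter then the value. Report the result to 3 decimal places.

A, 0.723

A: p*_A = m/(m+e) = 0.564/0.7800 = 0.7231.
B: p*_B = 0.123/0.7930 = 0.1551.
A is higher at 0.7231.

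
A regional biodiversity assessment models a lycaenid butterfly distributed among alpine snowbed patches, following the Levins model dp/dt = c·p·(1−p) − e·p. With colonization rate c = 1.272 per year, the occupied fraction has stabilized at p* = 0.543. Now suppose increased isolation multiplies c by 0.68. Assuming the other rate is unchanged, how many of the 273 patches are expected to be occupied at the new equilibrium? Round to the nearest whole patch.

Balance c(1−p*) = e gives e = 1.272×(1 − 0.54300) = 0.58130.
New p* = 1 − e/c = 1 − 0.58130/0.86496 = 0.32795.
Expected occupied = 273 × 0.32795 = 89.53 ≈ 90.

90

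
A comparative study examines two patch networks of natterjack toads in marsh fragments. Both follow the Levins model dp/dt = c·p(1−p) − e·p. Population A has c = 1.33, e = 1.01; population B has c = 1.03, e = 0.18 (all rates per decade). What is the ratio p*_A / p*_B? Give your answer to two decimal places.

0.29

A: p*_A = 1 − 1.01/1.33 = 0.2406.
B: p*_B = 1 − 0.18/1.03 = 0.8252.
p*_A / p*_B = 0.2406/0.8252 = 0.2916.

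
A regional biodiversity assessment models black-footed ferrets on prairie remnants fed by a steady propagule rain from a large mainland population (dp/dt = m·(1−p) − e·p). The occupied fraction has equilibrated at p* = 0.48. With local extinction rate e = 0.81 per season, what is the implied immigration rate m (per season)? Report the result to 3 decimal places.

At equilibrium m(1−p*) = e·p*, so m = e·p*/(1−p*).
m = 0.81 × 0.48 / 0.5200 = 0.3888/0.5200 = 0.7477.

0.748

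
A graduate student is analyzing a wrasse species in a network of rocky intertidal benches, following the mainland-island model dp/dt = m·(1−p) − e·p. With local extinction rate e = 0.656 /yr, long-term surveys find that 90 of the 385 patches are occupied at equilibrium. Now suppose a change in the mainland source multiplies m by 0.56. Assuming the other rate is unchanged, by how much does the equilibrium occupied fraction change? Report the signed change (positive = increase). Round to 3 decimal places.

Observed p* = 90/385 = 0.23377.
Balance m(1−p*) = e·p* gives m = e·p*/(1−p*) = 0.656×0.23377/0.76623 = 0.20014.
New p* = m/(m+e) = 0.11208/(0.11208+0.65600) = 0.14592.
Δp* = 0.14592 − 0.23377 = -0.08785.

-0.088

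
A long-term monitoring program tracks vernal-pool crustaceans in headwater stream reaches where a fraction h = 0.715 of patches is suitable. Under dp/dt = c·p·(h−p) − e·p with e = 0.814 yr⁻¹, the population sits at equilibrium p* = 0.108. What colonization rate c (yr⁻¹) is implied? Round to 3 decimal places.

At equilibrium c(h−p*) = e, so c = e/(h−p*).
c = 0.814/(0.715 − 0.108) = 0.814/0.6070 = 1.3410.

1.341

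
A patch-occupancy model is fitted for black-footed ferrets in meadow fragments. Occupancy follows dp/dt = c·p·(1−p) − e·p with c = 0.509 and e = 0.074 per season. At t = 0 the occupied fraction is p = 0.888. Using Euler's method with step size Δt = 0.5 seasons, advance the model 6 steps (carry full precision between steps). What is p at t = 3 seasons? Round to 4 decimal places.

0.8620

Update rule: p ← p + [c·p·(1−p) − e·p]·Δt with Δt = 0.5.
  1  |  dp/dt·Δt = -0.007544  |  p_1 = 0.880456
  2  |  dp/dt·Δt = -0.005790  |  p_2 = 0.874666
  3  |  dp/dt·Δt = -0.004463  |  p_3 = 0.870203
  4  |  dp/dt·Δt = -0.003452  |  p_4 = 0.866751
  5  |  dp/dt·Δt = -0.002677  |  p_5 = 0.864074
  6  |  dp/dt·Δt = -0.002080  |  p_6 = 0.861995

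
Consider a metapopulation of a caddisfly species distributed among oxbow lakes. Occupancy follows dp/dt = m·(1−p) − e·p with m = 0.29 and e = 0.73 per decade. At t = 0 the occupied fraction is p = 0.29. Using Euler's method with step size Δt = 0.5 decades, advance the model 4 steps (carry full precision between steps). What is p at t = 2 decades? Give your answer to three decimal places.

Update rule: p ← p + [m·(1−p) − e·p]·Δt with Δt = 0.5.
  1  |  dp/dt·Δt = -0.002900  |  p_1 = 0.287100
  2  |  dp/dt·Δt = -0.001421  |  p_2 = 0.285679
  3  |  dp/dt·Δt = -0.000696  |  p_3 = 0.284983
  4  |  dp/dt·Δt = -0.000341  |  p_4 = 0.284642

0.285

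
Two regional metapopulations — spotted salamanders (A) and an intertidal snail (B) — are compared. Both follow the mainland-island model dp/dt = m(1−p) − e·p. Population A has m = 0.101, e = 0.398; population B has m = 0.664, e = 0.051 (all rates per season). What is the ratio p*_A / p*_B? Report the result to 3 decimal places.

A: p*_A = m/(m+e) = 0.101/0.4990 = 0.2024.
B: p*_B = 0.664/0.7150 = 0.9287.
p*_A / p*_B = 0.2024/0.9287 = 0.2180.

0.218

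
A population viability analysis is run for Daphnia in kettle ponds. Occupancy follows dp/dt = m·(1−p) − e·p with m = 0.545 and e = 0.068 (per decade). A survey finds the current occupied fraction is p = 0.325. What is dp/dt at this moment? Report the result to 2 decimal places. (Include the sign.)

Colonization term: m·(1−p) = 0.545×0.6750 = 0.36788.
Extinction term: e·p = 0.02210.
dp/dt = 0.36788 − 0.02210 = 0.34578.

0.35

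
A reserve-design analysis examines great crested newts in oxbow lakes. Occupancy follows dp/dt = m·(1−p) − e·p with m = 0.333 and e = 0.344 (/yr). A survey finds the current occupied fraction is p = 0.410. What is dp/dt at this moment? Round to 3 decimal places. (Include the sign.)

0.055

Colonization term: m·(1−p) = 0.333×0.5900 = 0.19647.
Extinction term: e·p = 0.14104.
dp/dt = 0.19647 − 0.14104 = 0.05543.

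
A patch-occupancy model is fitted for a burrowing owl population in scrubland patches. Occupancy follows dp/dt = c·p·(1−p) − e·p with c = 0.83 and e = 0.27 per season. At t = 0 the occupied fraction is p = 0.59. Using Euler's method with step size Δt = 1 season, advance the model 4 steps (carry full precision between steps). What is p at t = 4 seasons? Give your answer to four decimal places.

0.6705

Update rule: p ← p + [c·p·(1−p) − e·p]·Δt with Δt = 1.
step 1: Δp = +0.04148, p = 0.63148
step 2: Δp = +0.02265, p = 0.65413
step 3: Δp = +0.01117, p = 0.66530
step 4: Δp = +0.00519, p = 0.67049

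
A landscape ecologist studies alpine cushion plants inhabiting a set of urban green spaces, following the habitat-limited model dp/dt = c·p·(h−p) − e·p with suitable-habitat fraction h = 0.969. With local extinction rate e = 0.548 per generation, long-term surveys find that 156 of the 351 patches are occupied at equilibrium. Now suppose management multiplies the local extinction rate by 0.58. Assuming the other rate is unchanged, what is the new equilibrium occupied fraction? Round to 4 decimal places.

0.6648

Observed p* = 156/351 = 0.44444.
Balance c(h−p*) = e gives c = e/(0.969 − 0.44444) = 0.548/0.52456 = 1.04469.
New p* = 0.969 − e/c = 0.969 − 0.31784/1.04469 = 0.66476.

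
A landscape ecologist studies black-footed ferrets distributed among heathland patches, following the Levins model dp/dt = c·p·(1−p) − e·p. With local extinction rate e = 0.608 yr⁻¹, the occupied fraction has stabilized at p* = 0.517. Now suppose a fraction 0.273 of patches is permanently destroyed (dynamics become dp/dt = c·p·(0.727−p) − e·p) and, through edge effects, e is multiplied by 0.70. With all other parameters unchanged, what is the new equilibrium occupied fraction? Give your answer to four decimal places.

0.3889

Balance c(1−p*) = e gives c = e/(1 − 0.51700) = 0.608/0.48300 = 1.25880.
New p* = 0.727 − e/c = 0.727 − 0.42560/1.25880 = 0.38890.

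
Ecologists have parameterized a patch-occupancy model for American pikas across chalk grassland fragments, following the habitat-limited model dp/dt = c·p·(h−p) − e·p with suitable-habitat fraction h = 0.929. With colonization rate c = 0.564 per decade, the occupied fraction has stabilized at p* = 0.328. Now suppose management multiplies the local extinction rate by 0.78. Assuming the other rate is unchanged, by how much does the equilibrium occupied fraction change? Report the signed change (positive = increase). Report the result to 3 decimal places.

0.132

Balance c(h−p*) = e gives e = 0.564×(0.929 − 0.32800) = 0.33896.
New p* = 0.929 − e/c = 0.929 − 0.26439/0.56400 = 0.46022.
Δp* = 0.46022 − 0.32800 = +0.13222.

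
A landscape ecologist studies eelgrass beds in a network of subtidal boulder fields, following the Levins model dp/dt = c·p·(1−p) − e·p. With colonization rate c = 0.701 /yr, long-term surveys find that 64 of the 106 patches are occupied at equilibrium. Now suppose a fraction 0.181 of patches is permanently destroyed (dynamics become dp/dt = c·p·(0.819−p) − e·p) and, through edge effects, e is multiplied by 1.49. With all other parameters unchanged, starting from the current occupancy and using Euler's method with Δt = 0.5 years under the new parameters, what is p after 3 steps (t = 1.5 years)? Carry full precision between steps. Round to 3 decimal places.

Observed p* = 64/106 = 0.60377.
Balance c(1−p*) = e gives e = 0.701×(1 − 0.60377) = 0.27775.
Starting from p₀ = 0.60377; update p ← p + (dp/dt)·Δt with the new parameters.
  1  |  dp/dt·Δt = -0.079390  |  p_1 = 0.524383
  2  |  dp/dt·Δt = -0.054360  |  p_2 = 0.470023
  3  |  dp/dt·Δt = -0.039769  |  p_3 = 0.430254

0.430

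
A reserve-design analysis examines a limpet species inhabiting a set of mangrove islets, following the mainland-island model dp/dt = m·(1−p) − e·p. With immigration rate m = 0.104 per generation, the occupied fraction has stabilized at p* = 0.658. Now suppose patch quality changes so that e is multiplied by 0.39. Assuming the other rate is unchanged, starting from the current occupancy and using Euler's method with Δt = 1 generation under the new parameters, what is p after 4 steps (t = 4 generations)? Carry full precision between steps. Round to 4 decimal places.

0.7298

Balance m(1−p*) = e·p* gives e = m(1−p*)/p* = 0.104×0.34200/0.65800 = 0.05405.
Starting from p₀ = 0.65800; update p ← p + (dp/dt)·Δt with the new parameters.
  1  |  dp/dt·Δt = +0.021696  |  p_1 = 0.679696
  2  |  dp/dt·Δt = +0.018983  |  p_2 = 0.698679
  3  |  dp/dt·Δt = +0.016608  |  p_3 = 0.715287
  4  |  dp/dt·Δt = +0.014531  |  p_4 = 0.729818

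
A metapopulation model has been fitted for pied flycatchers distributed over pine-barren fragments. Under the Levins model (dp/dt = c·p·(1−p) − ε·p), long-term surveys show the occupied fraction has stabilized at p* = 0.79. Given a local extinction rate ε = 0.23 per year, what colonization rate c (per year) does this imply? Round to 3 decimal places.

At equilibrium c(1−p*) = ε, so c = ε/(1−p*).
c = 0.23/(1 − 0.79) = 0.23/0.2100 = 1.0952.

1.095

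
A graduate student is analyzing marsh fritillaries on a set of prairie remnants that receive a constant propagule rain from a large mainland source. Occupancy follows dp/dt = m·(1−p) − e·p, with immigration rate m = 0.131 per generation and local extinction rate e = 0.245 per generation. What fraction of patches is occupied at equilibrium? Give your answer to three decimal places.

At equilibrium the propagule rain into empty patches balances local extinction: m(1−p*) = e·p*.
p* = m/(m+e) = 0.131/(0.131+0.245) = 0.131/0.3760 = 0.3484.

0.348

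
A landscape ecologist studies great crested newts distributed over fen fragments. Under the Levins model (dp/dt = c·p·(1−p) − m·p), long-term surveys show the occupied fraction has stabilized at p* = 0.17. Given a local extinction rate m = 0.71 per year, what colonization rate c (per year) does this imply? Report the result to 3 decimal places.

0.855

At equilibrium c(1−p*) = m, so c = m/(1−p*).
c = 0.71/(1 − 0.17) = 0.71/0.8300 = 0.8554.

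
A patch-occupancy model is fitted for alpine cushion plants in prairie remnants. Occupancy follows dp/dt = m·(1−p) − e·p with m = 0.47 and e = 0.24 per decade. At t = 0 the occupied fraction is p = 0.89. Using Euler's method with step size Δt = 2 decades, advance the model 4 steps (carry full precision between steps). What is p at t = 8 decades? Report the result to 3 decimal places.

Update rule: p ← p + [m·(1−p) − e·p]·Δt with Δt = 2.
t = 2: p = 0.89000 + (-0.32380) = 0.56620
t = 4: p = 0.56620 + (+0.13600) = 0.70220
t = 6: p = 0.70220 + (-0.05712) = 0.64508
t = 8: p = 0.64508 + (+0.02399) = 0.66907

0.669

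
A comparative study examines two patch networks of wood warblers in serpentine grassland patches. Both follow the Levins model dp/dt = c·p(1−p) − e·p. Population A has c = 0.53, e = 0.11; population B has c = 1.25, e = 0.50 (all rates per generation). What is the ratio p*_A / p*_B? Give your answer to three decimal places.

1.321

A: p*_A = 1 − 0.11/0.53 = 0.7925.
B: p*_B = 1 − 0.50/1.25 = 0.6000.
p*_A / p*_B = 0.7925/0.6000 = 1.3208.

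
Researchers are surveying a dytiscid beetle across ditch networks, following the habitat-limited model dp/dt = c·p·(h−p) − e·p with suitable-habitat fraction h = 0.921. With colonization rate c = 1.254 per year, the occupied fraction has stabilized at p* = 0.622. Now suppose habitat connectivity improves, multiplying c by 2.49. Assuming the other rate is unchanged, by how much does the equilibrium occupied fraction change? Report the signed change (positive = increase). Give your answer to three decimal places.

0.179

Balance c(h−p*) = e gives e = 1.254×(0.921 − 0.62200) = 0.37495.
New p* = 0.921 − e/c = 0.921 − 0.37495/3.12246 = 0.80092.
Δp* = 0.80092 − 0.62200 = +0.17892.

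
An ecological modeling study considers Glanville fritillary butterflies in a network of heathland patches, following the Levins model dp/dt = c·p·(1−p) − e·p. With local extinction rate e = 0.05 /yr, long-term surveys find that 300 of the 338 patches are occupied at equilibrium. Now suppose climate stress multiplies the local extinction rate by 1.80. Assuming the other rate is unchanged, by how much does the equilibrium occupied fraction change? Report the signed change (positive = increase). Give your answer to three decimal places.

-0.090

Observed p* = 300/338 = 0.88757.
Balance c(1−p*) = e gives c = e/(1 − 0.88757) = 0.05/0.11243 = 0.44472.
New p* = 1 − e/c = 1 − 0.09000/0.44472 = 0.79763.
Δp* = 0.79763 − 0.88757 = -0.08994.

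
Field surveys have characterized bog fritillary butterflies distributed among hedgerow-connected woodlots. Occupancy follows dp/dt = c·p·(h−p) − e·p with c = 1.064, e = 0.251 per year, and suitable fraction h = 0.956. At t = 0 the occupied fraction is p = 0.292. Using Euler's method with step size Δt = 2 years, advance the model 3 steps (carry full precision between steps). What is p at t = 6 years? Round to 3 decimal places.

0.702

Update rule: p ← p + [c·p·(h−p) − e·p]·Δt with Δt = 2.
t = 2: p = 0.29200 + (+0.26601) = 0.55801
t = 4: p = 0.55801 + (+0.19247) = 0.75048
t = 6: p = 0.75048 + (-0.04852) = 0.70196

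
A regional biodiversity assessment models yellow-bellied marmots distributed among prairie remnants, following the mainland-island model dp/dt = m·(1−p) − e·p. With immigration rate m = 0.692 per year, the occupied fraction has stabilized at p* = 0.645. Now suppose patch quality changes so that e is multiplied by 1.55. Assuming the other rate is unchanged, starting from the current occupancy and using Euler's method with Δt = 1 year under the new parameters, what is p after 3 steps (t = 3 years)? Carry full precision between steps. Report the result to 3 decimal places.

0.537

Balance m(1−p*) = e·p* gives e = m(1−p*)/p* = 0.692×0.35500/0.64500 = 0.38087.
Starting from p₀ = 0.64500; update p ← p + (dp/dt)·Δt with the new parameters.
  1  |  dp/dt·Δt = -0.135113  |  p_1 = 0.509887
  2  |  dp/dt·Δt = +0.038149  |  p_2 = 0.548036
  3  |  dp/dt·Δt = -0.010771  |  p_3 = 0.537264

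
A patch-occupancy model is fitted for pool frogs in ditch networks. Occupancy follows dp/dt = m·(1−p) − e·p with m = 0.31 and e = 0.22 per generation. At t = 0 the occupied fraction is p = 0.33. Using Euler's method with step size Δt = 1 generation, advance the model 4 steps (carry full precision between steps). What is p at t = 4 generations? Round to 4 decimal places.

Update rule: p ← p + [m·(1−p) − e·p]·Δt with Δt = 1.
step 1: Δp = +0.13510, p = 0.46510
step 2: Δp = +0.06350, p = 0.52860
step 3: Δp = +0.02984, p = 0.55844
step 4: Δp = +0.01403, p = 0.57247

0.5725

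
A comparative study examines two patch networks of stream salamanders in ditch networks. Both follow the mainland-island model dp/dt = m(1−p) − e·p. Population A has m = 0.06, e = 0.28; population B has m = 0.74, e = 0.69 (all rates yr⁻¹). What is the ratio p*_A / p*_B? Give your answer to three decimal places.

A: p*_A = m/(m+e) = 0.06/0.3400 = 0.1765.
B: p*_B = 0.74/1.4300 = 0.5175.
p*_A / p*_B = 0.1765/0.5175 = 0.3410.

0.341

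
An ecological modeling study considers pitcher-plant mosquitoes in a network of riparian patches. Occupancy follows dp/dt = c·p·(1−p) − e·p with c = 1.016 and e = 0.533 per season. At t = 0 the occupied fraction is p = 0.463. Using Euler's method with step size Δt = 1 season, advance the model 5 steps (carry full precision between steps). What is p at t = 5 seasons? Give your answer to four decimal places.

Update rule: p ← p + [c·p·(1−p) − e·p]·Δt with Δt = 1.
step 1: Δp = +0.00583, p = 0.46883
step 2: Δp = +0.00313, p = 0.47196
step 3: Δp = +0.00165, p = 0.47360
step 4: Δp = +0.00086, p = 0.47447
step 5: Δp = +0.00045, p = 0.47491

0.4749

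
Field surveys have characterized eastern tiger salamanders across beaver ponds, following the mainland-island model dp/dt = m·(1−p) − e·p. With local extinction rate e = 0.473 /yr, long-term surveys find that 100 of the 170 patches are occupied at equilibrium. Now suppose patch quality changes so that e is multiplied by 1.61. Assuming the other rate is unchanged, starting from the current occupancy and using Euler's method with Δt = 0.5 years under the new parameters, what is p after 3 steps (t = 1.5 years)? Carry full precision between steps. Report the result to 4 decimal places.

0.4728

Observed p* = 100/170 = 0.58824.
Balance m(1−p*) = e·p* gives m = e·p*/(1−p*) = 0.473×0.58824/0.41176 = 0.67571.
Starting from p₀ = 0.58824; update p ← p + (dp/dt)·Δt with the new parameters.
p: 0.58824 → 0.50337  (Δp = -0.08486)
p: 0.50337 → 0.47950  (Δp = -0.02388)
p: 0.47950 → 0.47278  (Δp = -0.00672)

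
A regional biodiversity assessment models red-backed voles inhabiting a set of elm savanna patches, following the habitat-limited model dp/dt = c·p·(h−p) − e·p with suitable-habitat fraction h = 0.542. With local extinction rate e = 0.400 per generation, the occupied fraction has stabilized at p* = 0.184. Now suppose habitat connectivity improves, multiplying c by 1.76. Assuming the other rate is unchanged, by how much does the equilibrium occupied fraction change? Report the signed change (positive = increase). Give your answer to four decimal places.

Balance c(h−p*) = e gives c = e/(0.542 − 0.18400) = 0.400/0.35800 = 1.11732.
New p* = 0.542 − e/c = 0.542 − 0.40000/1.96648 = 0.33859.
Δp* = 0.33859 − 0.18400 = +0.15459.

0.1546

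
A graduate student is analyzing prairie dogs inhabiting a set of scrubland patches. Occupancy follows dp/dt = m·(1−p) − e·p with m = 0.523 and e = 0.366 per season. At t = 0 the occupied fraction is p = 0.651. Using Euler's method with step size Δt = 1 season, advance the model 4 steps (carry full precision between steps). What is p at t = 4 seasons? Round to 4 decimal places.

Update rule: p ← p + [m·(1−p) − e·p]·Δt with Δt = 1.
step 1: Δp = -0.05574, p = 0.59526
step 2: Δp = -0.00619, p = 0.58907
step 3: Δp = -0.00069, p = 0.58839
step 4: Δp = -0.00008, p = 0.58831

0.5883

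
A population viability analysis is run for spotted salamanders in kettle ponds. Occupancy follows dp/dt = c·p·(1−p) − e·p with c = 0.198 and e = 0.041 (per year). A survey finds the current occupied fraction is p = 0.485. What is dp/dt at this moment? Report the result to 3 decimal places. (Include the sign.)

Colonization term: c·p·(1−p) = 0.198×0.485×0.5150 = 0.04946.
Extinction term: e·p = 0.01988.
dp/dt = 0.04946 − 0.01988 = 0.02957.

0.030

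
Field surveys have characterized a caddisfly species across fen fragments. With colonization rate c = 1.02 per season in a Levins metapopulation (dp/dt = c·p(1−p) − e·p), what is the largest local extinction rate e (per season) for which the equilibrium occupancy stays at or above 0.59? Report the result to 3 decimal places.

1 − e/c ≥ 0.59 ⇒ e ≤ c(1 − 0.59) = 1.02 × 0.4100.
e_max = 0.4182.

0.418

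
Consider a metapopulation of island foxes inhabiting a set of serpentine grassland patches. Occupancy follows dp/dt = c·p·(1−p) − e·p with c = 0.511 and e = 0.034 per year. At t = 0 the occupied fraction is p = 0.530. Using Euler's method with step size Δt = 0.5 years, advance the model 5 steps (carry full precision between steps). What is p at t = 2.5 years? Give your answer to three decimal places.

0.767

Update rule: p ← p + [c·p·(1−p) − e·p]·Δt with Δt = 0.5.
step 1: Δp = +0.05464, p = 0.58464
step 2: Δp = +0.05211, p = 0.63674
step 3: Δp = +0.04827, p = 0.68501
step 4: Δp = +0.04348, p = 0.72850
step 5: Δp = +0.03815, p = 0.76665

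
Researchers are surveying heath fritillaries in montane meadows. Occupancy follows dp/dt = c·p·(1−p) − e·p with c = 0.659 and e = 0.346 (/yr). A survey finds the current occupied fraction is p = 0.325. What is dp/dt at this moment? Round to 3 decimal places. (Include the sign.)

Colonization term: c·p·(1−p) = 0.659×0.325×0.6750 = 0.14457.
Extinction term: e·p = 0.11245.
dp/dt = 0.14457 − 0.11245 = 0.03212.

0.032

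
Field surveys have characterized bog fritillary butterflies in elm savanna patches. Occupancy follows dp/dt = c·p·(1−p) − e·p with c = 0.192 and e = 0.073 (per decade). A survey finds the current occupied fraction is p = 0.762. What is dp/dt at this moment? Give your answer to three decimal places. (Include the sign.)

-0.021

Colonization term: c·p·(1−p) = 0.192×0.762×0.2380 = 0.03482.
Extinction term: e·p = 0.05563.
dp/dt = 0.03482 − 0.05563 = -0.02081.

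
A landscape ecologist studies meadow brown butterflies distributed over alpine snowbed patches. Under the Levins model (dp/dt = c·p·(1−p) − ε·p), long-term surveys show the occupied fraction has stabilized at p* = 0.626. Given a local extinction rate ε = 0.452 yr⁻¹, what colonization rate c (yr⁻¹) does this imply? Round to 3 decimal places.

At equilibrium c(1−p*) = ε, so c = ε/(1−p*).
c = 0.452/(1 − 0.626) = 0.452/0.3740 = 1.2086.

1.209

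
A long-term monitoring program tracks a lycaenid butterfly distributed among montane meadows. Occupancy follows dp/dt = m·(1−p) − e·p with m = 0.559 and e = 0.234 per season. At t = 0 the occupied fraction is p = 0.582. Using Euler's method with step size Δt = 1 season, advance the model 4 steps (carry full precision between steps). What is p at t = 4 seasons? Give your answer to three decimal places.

0.705

Update rule: p ← p + [m·(1−p) − e·p]·Δt with Δt = 1.
p: 0.58200 → 0.67947  (Δp = +0.09747)
p: 0.67947 → 0.69965  (Δp = +0.02018)
p: 0.69965 → 0.70383  (Δp = +0.00418)
p: 0.70383 → 0.70469  (Δp = +0.00086)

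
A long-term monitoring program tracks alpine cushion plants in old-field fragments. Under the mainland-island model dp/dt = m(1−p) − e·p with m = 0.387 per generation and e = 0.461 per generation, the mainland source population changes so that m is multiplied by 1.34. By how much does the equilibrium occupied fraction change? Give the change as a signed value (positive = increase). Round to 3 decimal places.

Before: p* = 0.387/(0.387+0.461) = 0.4564.
After: m = 0.51858, e = 0.461; p* = 0.51858/0.9796 = 0.5294.
Δp* = 0.5294 − 0.4564 = +0.0730.

0.073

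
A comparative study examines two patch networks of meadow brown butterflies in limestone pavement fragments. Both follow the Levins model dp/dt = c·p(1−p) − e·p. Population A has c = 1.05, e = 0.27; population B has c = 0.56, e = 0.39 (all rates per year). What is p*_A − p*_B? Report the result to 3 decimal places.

A: p*_A = 1 − 0.27/1.05 = 0.7429.
B: p*_B = 1 − 0.39/0.56 = 0.3036.
p*_A − p*_B = 0.7429 − 0.3036 = 0.4393.

0.439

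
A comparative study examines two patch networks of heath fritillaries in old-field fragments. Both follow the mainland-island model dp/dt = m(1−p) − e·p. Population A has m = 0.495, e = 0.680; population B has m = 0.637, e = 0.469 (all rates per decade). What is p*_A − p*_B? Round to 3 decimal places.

A: p*_A = m/(m+e) = 0.495/1.1750 = 0.4213.
B: p*_B = 0.637/1.1060 = 0.5759.
p*_A − p*_B = 0.4213 − 0.5759 = -0.1547.

-0.155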